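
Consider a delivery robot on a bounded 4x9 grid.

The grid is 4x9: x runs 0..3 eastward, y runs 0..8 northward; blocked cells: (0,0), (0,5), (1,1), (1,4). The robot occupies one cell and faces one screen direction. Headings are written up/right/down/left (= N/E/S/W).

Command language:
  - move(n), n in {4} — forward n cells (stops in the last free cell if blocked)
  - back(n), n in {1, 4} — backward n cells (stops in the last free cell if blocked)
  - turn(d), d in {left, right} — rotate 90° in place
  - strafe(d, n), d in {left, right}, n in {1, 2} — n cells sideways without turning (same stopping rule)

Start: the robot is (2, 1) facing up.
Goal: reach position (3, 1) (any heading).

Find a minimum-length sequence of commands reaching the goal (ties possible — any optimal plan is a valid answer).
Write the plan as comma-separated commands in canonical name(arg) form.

strafe(right, 2)

initial: (2, 1) facing up
step 1 (strafe(right, 2)): (3, 1) facing up
no 0-step plan works, so 1 is optimal.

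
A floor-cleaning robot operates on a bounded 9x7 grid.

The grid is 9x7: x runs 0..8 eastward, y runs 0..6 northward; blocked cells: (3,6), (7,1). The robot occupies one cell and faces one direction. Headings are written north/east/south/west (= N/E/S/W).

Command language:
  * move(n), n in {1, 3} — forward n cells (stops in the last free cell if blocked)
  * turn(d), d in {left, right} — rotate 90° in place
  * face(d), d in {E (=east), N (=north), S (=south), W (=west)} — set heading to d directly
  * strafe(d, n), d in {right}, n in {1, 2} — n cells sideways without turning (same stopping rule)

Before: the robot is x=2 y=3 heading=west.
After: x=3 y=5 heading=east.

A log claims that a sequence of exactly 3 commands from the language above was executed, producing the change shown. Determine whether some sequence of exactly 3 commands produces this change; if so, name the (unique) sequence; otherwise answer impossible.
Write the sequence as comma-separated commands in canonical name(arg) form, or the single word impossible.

key: order matters: swapping strafe(right, 2) and move(1) lands elsewhere
begin: x=2 y=3 heading=west
step 1 (strafe(right, 2)): x=2 y=5 heading=west
step 2 (face(E)): x=2 y=5 heading=east
step 3 (move(1)): x=3 y=5 heading=east
no rival 3-sequence matches.

strafe(right, 2), face(E), move(1)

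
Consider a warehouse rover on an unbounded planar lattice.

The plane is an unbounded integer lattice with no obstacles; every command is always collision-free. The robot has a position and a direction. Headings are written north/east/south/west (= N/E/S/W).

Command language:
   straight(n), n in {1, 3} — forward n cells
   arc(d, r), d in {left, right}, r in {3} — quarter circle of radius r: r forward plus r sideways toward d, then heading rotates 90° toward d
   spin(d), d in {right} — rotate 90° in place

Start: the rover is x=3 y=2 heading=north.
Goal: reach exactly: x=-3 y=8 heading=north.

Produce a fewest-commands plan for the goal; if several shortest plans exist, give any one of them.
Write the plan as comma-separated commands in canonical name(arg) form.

arc(left, 3), arc(right, 3)

initial: x=3 y=2 heading=north
[1] after arc(left, 3): x=0 y=5 heading=west
[2] after arc(right, 3): x=-3 y=8 heading=north
minimal: 2 command(s), checked below 2.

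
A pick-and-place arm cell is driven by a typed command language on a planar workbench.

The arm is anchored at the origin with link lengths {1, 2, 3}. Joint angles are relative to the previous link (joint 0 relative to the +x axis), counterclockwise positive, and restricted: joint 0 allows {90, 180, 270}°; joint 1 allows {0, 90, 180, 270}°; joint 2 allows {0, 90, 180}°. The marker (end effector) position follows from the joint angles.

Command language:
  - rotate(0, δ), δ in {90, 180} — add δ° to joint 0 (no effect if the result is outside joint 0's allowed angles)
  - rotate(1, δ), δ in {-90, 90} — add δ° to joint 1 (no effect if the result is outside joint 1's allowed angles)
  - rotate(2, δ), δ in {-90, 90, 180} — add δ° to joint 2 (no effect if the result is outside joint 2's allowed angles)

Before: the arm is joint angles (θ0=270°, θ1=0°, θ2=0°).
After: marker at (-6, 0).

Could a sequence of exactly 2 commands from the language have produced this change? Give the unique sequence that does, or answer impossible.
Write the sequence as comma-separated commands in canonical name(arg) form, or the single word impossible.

key: running rotate(0, 90) before rotate(0, 180) would end elsewhere — order is forced
begin: joint angles (θ0=270°, θ1=0°, θ2=0°)
1. rotate(0, 180) → joint angles (θ0=90°, θ1=0°, θ2=0°)
2. rotate(0, 90) → joint angles (θ0=180°, θ1=0°, θ2=0°)
no other 2-command option fits: unique.

rotate(0, 180), rotate(0, 90)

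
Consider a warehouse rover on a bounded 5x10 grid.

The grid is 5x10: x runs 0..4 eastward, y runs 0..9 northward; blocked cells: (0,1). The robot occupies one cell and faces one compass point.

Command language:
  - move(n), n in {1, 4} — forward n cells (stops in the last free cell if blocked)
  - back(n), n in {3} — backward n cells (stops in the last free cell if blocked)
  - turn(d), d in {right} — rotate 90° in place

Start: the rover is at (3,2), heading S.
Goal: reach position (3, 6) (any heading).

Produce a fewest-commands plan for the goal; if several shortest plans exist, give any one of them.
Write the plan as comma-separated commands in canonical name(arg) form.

turn(right), turn(right), move(4)

t0: at (3,2), heading S
1. turn(right) → at (3,2), heading W
2. turn(right) → at (3,2), heading N
3. move(4) → at (3,6), heading N
minimal: 3 command(s), checked below 3.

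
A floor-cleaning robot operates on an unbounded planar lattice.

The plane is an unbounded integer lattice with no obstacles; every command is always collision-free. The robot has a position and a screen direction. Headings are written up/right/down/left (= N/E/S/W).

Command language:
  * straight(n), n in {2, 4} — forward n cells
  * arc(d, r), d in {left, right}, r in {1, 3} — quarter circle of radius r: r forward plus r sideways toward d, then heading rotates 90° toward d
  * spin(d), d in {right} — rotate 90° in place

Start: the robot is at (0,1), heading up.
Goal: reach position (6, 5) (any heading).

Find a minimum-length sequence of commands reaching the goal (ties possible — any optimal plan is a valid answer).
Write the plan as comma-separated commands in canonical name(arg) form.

from: at (0,1), heading up
step 1 (arc(right, 3)): at (3,4), heading right
step 2 (straight(2)): at (5,4), heading right
step 3 (arc(left, 1)): at (6,5), heading up
shorter routes all fall short; 3 is best.

arc(right, 3), straight(2), arc(left, 1)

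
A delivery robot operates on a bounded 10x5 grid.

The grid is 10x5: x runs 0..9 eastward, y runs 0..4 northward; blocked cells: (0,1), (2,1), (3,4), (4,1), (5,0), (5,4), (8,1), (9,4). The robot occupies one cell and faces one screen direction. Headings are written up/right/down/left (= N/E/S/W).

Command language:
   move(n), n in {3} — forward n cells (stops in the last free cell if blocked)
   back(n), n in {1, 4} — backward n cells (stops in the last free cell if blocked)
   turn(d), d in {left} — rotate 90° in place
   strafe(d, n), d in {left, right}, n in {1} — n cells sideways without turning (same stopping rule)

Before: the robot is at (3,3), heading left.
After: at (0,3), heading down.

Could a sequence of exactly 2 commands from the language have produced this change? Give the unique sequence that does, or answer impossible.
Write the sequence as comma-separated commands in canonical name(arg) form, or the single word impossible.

move(3), turn(left)

key: order matters: swapping move(3) and turn(left) lands elsewhere
t0: at (3,3), heading left
step 1 (move(3)): at (0,3), heading left
step 2 (turn(left)): at (0,3), heading down
no other 2-command option fits: unique.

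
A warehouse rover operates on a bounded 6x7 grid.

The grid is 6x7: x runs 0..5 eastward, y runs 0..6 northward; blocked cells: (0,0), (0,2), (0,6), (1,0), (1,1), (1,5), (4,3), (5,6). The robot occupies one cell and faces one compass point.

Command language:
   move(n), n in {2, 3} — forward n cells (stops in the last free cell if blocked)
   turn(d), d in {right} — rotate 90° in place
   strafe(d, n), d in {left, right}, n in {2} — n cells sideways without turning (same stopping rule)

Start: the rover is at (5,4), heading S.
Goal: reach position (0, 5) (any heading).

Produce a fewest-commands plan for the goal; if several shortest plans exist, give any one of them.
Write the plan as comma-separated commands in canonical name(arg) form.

turn(right), move(2), move(3), strafe(right, 2)

initial: at (5,4), heading S
[1] after turn(right): at (5,4), heading W
[2] after move(2): at (3,4), heading W
[3] after move(3): at (0,4), heading W
[4] after strafe(right, 2): at (0,5), heading W
nothing shorter than 4 reaches the goal.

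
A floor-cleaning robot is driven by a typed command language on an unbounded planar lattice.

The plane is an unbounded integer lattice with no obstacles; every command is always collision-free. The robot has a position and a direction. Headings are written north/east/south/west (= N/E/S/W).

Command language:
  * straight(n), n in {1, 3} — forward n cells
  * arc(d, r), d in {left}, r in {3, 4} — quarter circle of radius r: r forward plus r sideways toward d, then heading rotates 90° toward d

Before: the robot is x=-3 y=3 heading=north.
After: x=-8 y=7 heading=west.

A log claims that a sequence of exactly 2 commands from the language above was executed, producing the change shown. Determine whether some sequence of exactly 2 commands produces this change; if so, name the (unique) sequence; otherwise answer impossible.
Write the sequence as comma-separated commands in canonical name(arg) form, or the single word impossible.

arc(left, 4), straight(1)

key: cell and facing (now W) both changed — the 2 commands mix motion and turning
t0: x=-3 y=3 heading=north
t=1 arc(left, 4) ⇒ x=-7 y=7 heading=west
t=2 straight(1) ⇒ x=-8 y=7 heading=west
no rival 2-sequence matches.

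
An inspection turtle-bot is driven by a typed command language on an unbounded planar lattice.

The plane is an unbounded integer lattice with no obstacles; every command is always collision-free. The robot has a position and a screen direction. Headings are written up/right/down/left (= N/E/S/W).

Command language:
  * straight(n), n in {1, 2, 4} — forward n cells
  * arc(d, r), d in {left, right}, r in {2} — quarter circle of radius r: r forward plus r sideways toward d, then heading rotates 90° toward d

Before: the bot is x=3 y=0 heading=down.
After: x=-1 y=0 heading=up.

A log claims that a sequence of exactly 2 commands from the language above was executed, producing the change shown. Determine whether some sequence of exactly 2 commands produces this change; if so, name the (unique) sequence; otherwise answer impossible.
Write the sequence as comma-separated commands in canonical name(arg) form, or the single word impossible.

key: position moved to (-1,0) AND the heading swung to N — translation plus rotation needed
t0: x=3 y=0 heading=down
[1] after arc(right, 2): x=1 y=-2 heading=left
[2] after arc(right, 2): x=-1 y=0 heading=up
no rival 2-sequence matches.

arc(right, 2), arc(right, 2)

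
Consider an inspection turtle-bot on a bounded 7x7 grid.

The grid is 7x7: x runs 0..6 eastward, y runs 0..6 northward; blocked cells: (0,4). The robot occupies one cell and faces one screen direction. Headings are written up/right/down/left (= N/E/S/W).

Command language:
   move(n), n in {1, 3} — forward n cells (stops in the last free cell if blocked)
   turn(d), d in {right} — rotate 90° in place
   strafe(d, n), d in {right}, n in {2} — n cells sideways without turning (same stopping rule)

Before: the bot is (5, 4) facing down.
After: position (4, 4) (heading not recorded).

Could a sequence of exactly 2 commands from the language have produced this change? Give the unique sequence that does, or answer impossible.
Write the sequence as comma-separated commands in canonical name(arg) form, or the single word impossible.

key: running move(1) before turn(right) would end elsewhere — order is forced
from: (5, 4) facing down
1. turn(right) → (5, 4) facing left
2. move(1) → (4, 4) facing left
no rival 2-sequence matches.

turn(right), move(1)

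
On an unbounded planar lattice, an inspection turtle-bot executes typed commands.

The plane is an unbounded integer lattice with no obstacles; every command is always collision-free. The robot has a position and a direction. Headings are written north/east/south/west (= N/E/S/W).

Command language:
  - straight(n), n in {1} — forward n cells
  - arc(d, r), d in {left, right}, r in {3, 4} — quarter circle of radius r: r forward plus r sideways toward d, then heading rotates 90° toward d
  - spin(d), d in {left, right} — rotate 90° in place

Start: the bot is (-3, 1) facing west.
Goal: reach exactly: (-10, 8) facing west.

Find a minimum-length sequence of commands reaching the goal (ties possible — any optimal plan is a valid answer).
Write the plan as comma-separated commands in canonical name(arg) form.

arc(right, 4), arc(left, 3)

begin: (-3, 1) facing west
t=1 arc(right, 4) ⇒ (-7, 5) facing north
t=2 arc(left, 3) ⇒ (-10, 8) facing west
minimal: 2 command(s), checked below 2.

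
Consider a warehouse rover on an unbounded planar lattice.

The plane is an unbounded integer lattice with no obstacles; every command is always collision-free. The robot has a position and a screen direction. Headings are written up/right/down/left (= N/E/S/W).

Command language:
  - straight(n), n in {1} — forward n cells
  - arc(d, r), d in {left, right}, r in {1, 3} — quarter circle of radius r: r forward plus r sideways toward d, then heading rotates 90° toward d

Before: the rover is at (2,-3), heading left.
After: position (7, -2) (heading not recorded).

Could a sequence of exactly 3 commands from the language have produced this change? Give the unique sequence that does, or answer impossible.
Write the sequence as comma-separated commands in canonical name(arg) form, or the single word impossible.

arc(right, 1), arc(right, 3), arc(right, 3)

key: running arc(right, 3) before arc(right, 1) would end elsewhere — order is forced
start: at (2,-3), heading left
[1] after arc(right, 1): at (1,-2), heading up
[2] after arc(right, 3): at (4,1), heading right
[3] after arc(right, 3): at (7,-2), heading down
no other 3-command option fits: unique.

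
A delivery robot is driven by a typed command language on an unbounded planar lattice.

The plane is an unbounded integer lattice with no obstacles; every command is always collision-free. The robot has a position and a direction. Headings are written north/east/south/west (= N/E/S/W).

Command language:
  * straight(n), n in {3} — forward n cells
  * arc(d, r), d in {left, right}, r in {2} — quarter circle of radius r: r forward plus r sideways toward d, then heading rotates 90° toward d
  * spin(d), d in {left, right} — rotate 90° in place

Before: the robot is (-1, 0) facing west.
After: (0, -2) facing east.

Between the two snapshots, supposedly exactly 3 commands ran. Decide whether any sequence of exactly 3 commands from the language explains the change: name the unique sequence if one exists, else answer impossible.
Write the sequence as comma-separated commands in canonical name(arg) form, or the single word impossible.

key: running straight(3) before arc(left, 2) would end elsewhere — order is forced
start: (-1, 0) facing west
t=1 arc(left, 2) ⇒ (-3, -2) facing south
t=2 spin(left) ⇒ (-3, -2) facing east
t=3 straight(3) ⇒ (0, -2) facing east
no rival 3-sequence matches.

arc(left, 2), spin(left), straight(3)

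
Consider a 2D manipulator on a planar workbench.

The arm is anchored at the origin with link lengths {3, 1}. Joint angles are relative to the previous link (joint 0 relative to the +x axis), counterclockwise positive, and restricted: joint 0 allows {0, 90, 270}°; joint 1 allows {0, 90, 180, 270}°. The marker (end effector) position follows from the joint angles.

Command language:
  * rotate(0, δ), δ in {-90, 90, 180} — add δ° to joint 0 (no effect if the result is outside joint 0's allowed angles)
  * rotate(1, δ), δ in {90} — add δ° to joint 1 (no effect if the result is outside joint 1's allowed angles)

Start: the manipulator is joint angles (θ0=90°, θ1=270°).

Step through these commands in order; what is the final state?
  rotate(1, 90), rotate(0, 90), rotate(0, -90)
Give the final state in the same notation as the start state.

initial: joint angles (θ0=90°, θ1=270°)
step 1 (rotate(1, 90)): joint angles (θ0=90°, θ1=0°)
step 2 (rotate(0, 90)): joint angles (θ0=90°, θ1=0°)
step 3 (rotate(0, -90)): joint angles (θ0=0°, θ1=0°)

joint angles (θ0=0°, θ1=0°)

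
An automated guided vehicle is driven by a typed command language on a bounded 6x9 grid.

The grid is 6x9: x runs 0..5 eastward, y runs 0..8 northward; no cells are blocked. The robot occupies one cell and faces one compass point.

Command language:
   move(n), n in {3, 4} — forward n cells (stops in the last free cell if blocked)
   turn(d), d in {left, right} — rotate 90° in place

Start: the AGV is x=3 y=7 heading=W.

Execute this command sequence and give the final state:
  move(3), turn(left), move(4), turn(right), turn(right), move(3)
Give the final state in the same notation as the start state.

x=0 y=6 heading=N

begin: x=3 y=7 heading=W
step 1 (move(3)): x=0 y=7 heading=W
step 2 (turn(left)): x=0 y=7 heading=S
step 3 (move(4)): x=0 y=3 heading=S
step 4 (turn(right)): x=0 y=3 heading=W
step 5 (turn(right)): x=0 y=3 heading=N
step 6 (move(3)): x=0 y=6 heading=N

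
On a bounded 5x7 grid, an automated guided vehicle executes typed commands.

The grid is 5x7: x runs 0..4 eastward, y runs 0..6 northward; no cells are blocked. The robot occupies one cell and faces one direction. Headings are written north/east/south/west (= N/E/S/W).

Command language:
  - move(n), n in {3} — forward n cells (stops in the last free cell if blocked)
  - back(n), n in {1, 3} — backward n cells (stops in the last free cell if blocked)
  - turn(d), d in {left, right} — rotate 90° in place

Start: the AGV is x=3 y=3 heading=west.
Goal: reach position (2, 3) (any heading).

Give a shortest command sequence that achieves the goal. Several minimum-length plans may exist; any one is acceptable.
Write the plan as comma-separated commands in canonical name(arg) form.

start: x=3 y=3 heading=west
step 1 (turn(left)): x=3 y=3 heading=south
step 2 (turn(left)): x=3 y=3 heading=east
step 3 (back(1)): x=2 y=3 heading=east
nothing shorter than 3 reaches the goal.

turn(left), turn(left), back(1)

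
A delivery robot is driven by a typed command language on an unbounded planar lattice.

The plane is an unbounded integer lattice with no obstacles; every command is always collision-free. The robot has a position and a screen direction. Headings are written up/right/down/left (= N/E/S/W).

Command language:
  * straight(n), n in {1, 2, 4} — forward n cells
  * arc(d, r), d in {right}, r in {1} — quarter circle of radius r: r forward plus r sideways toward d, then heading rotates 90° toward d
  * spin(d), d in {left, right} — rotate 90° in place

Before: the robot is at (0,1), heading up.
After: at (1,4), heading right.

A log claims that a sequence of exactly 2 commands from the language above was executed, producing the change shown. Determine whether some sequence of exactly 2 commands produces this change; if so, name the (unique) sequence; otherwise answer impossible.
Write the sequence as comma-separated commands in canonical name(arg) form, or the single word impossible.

key: position moved to (1,4) AND the heading swung to E — translation plus rotation needed
begin: at (0,1), heading up
step 1 (straight(2)): at (0,3), heading up
step 2 (arc(right, 1)): at (1,4), heading right
uniquely the one of 36 2-step routes that fits.

straight(2), arc(right, 1)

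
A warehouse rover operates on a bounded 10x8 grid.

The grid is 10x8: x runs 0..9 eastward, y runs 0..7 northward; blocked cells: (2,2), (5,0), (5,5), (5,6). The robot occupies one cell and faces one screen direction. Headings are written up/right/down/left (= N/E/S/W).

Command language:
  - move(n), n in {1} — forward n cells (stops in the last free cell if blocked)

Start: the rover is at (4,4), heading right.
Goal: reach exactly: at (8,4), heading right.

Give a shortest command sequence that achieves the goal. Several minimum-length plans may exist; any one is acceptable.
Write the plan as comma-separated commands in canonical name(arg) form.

initial: at (4,4), heading right
1. move(1) → at (5,4), heading right
2. move(1) → at (6,4), heading right
3. move(1) → at (7,4), heading right
4. move(1) → at (8,4), heading right
shorter routes all fall short; 4 is best.

move(1), move(1), move(1), move(1)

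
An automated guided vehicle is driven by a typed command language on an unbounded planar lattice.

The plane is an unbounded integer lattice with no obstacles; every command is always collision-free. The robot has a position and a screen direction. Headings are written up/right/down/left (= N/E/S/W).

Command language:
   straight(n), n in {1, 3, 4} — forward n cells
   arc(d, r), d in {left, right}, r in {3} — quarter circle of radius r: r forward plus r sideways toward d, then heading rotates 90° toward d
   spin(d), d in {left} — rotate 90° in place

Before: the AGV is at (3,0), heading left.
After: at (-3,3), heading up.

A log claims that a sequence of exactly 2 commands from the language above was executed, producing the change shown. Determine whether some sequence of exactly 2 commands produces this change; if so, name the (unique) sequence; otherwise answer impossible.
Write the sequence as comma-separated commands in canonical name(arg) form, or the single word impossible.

straight(3), arc(right, 3)

key: cell and facing (now N) both changed — the 2 commands mix motion and turning
t0: at (3,0), heading left
[1] after straight(3): at (0,0), heading left
[2] after arc(right, 3): at (-3,3), heading up
no other 2-command option fits: unique.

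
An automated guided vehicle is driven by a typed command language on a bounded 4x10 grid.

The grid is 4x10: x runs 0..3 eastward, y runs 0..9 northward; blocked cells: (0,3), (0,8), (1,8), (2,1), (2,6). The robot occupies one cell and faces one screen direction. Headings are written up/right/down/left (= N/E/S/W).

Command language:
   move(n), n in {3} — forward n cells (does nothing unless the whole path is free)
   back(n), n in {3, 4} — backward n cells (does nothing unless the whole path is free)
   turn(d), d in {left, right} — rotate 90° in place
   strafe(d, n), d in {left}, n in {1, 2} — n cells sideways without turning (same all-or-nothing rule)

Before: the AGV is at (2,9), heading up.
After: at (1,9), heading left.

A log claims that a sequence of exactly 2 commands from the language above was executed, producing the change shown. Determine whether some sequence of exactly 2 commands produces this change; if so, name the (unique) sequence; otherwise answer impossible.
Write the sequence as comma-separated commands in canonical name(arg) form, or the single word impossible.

key: running turn(left) before strafe(left, 1) would end elsewhere — order is forced
start: at (2,9), heading up
[1] after strafe(left, 1): at (1,9), heading up
[2] after turn(left): at (1,9), heading left
all 49 alternatives checked — unique.

strafe(left, 1), turn(left)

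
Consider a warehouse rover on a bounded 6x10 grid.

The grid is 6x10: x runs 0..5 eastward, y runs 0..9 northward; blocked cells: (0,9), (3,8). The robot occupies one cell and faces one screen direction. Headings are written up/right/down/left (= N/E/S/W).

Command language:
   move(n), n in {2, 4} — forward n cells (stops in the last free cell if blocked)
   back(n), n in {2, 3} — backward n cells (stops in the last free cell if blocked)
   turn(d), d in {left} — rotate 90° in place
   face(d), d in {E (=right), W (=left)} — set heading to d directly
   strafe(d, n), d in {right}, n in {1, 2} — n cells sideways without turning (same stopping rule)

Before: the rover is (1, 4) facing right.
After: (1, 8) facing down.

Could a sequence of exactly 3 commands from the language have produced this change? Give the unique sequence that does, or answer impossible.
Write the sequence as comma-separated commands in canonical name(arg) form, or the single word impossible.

all 729 sequences checked — none match.

impossible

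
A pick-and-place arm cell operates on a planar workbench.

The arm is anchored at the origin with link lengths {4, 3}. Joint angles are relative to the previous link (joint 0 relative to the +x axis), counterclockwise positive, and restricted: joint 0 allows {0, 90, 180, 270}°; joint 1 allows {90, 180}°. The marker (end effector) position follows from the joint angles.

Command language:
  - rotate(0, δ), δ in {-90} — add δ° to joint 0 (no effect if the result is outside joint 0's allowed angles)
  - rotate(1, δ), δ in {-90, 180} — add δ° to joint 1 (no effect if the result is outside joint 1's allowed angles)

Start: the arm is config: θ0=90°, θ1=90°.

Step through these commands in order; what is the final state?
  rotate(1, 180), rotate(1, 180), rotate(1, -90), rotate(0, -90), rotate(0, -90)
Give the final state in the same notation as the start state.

initial: config: θ0=90°, θ1=90°
1. rotate(1, 180) → config: θ0=90°, θ1=90°
2. rotate(1, 180) → config: θ0=90°, θ1=90°
3. rotate(1, -90) → config: θ0=90°, θ1=90°
4. rotate(0, -90) → config: θ0=0°, θ1=90°
5. rotate(0, -90) → config: θ0=270°, θ1=90°

config: θ0=270°, θ1=90°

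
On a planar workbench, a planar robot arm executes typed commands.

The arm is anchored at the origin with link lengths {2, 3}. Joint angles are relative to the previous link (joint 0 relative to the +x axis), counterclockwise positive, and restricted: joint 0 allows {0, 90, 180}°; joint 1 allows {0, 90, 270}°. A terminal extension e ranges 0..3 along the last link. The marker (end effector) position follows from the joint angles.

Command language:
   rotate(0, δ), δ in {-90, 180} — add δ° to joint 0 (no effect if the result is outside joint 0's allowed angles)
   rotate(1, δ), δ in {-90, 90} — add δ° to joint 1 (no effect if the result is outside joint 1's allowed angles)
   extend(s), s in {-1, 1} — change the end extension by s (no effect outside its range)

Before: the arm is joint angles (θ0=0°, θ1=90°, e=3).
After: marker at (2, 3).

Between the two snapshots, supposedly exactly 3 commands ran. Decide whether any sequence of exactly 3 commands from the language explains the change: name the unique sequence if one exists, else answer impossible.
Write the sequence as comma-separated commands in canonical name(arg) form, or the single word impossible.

extend(-1), extend(-1), extend(-1)

from: joint angles (θ0=0°, θ1=90°, e=3)
[1] after extend(-1): joint angles (θ0=0°, θ1=90°, e=2)
[2] after extend(-1): joint angles (θ0=0°, θ1=90°, e=1)
[3] after extend(-1): joint angles (θ0=0°, θ1=90°, e=0)
no other 3-command option fits: unique.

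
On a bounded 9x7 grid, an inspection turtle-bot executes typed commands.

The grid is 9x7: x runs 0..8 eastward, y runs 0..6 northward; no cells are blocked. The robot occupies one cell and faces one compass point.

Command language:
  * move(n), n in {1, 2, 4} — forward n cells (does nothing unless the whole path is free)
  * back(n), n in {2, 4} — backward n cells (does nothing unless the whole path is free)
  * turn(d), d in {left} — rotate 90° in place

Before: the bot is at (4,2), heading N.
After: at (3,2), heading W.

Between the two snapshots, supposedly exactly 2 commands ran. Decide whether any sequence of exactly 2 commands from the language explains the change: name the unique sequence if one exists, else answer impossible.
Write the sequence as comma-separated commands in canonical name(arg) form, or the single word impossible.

key: running move(1) before turn(left) would end elsewhere — order is forced
start: at (4,2), heading N
t=1 turn(left) ⇒ at (4,2), heading W
t=2 move(1) ⇒ at (3,2), heading W
uniquely the one of 36 2-step routes that fits.

turn(left), move(1)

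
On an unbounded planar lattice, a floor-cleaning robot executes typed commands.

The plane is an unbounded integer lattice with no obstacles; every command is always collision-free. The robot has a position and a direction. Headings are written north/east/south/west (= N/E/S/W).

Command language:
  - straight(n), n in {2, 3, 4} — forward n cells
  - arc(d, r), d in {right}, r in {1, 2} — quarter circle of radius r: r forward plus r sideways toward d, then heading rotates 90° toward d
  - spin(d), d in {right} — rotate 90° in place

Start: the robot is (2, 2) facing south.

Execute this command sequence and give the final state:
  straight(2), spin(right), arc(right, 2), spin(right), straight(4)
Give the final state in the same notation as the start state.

initial: (2, 2) facing south
step 1 (straight(2)): (2, 0) facing south
step 2 (spin(right)): (2, 0) facing west
step 3 (arc(right, 2)): (0, 2) facing north
step 4 (spin(right)): (0, 2) facing east
step 5 (straight(4)): (4, 2) facing east

(4, 2) facing east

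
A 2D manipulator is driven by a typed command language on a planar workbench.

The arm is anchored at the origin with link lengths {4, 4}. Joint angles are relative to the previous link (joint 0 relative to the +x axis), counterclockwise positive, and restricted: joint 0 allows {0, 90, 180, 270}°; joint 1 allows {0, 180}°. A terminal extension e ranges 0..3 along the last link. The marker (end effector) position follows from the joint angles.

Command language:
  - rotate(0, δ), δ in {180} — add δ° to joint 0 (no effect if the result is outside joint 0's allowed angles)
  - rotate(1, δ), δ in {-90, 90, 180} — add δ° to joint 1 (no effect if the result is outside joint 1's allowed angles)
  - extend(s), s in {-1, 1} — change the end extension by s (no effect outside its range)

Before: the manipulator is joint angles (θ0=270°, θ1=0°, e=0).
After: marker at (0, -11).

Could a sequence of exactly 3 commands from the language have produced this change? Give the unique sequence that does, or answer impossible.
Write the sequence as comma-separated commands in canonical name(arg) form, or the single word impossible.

t0: joint angles (θ0=270°, θ1=0°, e=0)
step 1 (extend(1)): joint angles (θ0=270°, θ1=0°, e=1)
step 2 (extend(1)): joint angles (θ0=270°, θ1=0°, e=2)
step 3 (extend(1)): joint angles (θ0=270°, θ1=0°, e=3)
all 216 alternatives checked — unique.

extend(1), extend(1), extend(1)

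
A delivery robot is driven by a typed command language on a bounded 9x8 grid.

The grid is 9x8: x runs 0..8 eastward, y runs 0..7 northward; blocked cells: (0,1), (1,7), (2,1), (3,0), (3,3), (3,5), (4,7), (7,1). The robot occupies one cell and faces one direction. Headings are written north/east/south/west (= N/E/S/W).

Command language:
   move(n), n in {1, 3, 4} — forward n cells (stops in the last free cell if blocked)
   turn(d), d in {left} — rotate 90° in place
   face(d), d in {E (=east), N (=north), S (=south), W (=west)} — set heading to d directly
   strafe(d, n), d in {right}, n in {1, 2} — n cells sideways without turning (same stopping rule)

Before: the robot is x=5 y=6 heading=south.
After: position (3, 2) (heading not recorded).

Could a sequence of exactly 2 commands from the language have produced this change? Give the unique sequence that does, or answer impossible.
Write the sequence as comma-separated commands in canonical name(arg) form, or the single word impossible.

key: order matters: swapping move(4) and strafe(right, 2) lands elsewhere
begin: x=5 y=6 heading=south
[1] after move(4): x=5 y=2 heading=south
[2] after strafe(right, 2): x=3 y=2 heading=south
uniquely the one of 100 2-step routes that fits.

move(4), strafe(right, 2)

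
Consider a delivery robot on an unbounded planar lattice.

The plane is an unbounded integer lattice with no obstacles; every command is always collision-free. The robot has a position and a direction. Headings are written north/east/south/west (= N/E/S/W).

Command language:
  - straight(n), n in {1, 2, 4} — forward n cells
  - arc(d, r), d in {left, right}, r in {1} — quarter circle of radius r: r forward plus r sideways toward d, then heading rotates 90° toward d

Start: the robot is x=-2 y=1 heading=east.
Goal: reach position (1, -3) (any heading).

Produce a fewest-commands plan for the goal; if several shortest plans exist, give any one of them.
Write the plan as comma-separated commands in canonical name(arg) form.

straight(2), arc(right, 1), straight(2), straight(1)

begin: x=-2 y=1 heading=east
1. straight(2) → x=0 y=1 heading=east
2. arc(right, 1) → x=1 y=0 heading=south
3. straight(2) → x=1 y=-2 heading=south
4. straight(1) → x=1 y=-3 heading=south
minimal: 4 command(s), checked below 4.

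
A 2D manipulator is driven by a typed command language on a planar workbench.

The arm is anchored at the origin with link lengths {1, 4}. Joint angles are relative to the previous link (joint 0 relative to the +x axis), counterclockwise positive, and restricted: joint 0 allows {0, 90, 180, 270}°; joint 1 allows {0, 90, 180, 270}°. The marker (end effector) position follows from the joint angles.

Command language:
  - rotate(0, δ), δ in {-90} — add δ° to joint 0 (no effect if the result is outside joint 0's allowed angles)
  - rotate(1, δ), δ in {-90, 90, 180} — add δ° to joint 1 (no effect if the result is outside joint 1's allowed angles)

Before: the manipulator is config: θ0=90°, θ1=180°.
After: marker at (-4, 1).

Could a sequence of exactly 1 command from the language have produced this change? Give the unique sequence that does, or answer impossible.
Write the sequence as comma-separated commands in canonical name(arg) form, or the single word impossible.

rotate(1, -90)

t0: config: θ0=90°, θ1=180°
step 1 (rotate(1, -90)): config: θ0=90°, θ1=90°
all 4 alternatives checked — unique.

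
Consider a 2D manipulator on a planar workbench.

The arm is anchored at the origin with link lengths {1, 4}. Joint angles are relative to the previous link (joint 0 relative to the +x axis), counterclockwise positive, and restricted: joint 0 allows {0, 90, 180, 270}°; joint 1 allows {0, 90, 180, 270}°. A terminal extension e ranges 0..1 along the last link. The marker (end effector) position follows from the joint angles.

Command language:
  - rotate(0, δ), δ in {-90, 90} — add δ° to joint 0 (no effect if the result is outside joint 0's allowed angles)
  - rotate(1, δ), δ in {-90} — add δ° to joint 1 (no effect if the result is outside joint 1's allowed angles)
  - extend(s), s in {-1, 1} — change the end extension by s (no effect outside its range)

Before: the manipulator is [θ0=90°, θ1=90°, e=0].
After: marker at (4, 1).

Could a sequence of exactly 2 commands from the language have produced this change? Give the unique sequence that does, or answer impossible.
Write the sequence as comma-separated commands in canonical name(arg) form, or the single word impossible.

begin: [θ0=90°, θ1=90°, e=0]
step 1 (rotate(1, -90)): [θ0=90°, θ1=0°, e=0]
step 2 (rotate(1, -90)): [θ0=90°, θ1=270°, e=0]
all 25 alternatives checked — unique.

rotate(1, -90), rotate(1, -90)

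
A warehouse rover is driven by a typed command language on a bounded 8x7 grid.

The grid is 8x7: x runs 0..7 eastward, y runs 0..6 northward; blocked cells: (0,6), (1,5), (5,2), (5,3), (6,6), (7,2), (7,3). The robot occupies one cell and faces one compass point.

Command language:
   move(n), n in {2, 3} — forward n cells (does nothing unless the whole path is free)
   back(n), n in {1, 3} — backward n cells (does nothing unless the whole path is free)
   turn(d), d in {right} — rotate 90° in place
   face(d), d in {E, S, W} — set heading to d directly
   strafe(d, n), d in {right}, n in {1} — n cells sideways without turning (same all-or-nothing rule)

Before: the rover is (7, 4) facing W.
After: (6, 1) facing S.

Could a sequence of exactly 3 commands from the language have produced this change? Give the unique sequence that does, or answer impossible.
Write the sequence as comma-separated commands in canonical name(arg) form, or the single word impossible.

face(S), strafe(right, 1), move(3)

key: running move(3) before face(S) would end elsewhere — order is forced
t0: (7, 4) facing W
t=1 face(S) ⇒ (7, 4) facing S
t=2 strafe(right, 1) ⇒ (6, 4) facing S
t=3 move(3) ⇒ (6, 1) facing S
all 729 alternatives checked — unique.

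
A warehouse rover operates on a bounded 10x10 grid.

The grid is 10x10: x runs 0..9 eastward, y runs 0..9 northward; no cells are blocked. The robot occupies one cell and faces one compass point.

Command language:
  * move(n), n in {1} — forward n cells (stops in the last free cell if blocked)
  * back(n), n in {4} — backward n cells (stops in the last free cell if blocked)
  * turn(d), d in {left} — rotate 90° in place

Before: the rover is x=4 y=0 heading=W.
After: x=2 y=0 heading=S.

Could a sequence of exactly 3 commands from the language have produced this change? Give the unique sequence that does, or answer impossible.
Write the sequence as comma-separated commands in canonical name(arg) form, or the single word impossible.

move(1), move(1), turn(left)

key: cell and facing (now S) both changed — the 3 commands mix motion and turning
t0: x=4 y=0 heading=W
[1] after move(1): x=3 y=0 heading=W
[2] after move(1): x=2 y=0 heading=W
[3] after turn(left): x=2 y=0 heading=S
all 27 alternatives checked — unique.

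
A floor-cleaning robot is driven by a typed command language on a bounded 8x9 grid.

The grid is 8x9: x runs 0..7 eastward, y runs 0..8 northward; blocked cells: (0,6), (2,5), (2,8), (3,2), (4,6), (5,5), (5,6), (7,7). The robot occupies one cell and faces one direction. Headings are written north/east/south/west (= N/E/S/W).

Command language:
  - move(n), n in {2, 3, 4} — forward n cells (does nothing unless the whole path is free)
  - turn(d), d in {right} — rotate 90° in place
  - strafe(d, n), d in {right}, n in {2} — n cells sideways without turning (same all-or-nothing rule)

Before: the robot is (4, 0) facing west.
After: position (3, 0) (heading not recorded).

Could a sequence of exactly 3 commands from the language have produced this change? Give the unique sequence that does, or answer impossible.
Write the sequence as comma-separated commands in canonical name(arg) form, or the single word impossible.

move(3), turn(right), strafe(right, 2)

key: order matters: swapping move(3) and strafe(right, 2) lands elsewhere
from: (4, 0) facing west
1. move(3) → (1, 0) facing west
2. turn(right) → (1, 0) facing north
3. strafe(right, 2) → (3, 0) facing north
no other 3-command option fits: unique.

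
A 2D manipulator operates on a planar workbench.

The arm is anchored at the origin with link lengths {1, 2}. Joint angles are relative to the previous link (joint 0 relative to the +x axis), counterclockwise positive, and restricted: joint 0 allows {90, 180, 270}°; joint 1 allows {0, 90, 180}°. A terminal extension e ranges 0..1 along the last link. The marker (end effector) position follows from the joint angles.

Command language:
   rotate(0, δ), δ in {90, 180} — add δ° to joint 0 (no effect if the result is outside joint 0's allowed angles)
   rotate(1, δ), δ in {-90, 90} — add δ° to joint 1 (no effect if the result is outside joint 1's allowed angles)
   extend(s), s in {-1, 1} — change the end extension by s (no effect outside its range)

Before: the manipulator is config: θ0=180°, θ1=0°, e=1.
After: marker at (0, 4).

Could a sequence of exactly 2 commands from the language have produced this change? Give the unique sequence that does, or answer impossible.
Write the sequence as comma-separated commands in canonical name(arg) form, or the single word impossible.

key: order matters: swapping rotate(0, 90) and rotate(0, 180) lands elsewhere
from: config: θ0=180°, θ1=0°, e=1
t=1 rotate(0, 90) ⇒ config: θ0=270°, θ1=0°, e=1
t=2 rotate(0, 180) ⇒ config: θ0=90°, θ1=0°, e=1
uniquely the one of 36 2-step routes that fits.

rotate(0, 90), rotate(0, 180)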